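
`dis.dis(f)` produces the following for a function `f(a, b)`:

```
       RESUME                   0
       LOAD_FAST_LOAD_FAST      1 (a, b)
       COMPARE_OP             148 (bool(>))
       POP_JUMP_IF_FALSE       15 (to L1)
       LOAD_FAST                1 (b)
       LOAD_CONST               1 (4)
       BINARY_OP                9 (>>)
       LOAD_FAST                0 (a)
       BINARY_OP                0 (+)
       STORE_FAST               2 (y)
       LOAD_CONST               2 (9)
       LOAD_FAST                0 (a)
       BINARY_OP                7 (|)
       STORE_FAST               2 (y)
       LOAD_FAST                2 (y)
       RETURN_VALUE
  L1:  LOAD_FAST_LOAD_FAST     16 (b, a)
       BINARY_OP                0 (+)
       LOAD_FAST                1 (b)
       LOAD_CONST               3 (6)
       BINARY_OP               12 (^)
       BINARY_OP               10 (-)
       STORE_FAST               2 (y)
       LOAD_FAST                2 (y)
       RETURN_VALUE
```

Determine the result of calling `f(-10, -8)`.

LOAD_FAST_LOAD_FAST a,b → push -10,-8. Stack: [-10, -8]
COMPARE_OP bool(>) → -10 vs -8 = False. Stack: [False]
POP_JUMP_IF_FALSE → pop False; jump. Stack: []
LOAD_FAST_LOAD_FAST b,a → push -8,-10. Stack: [-8, -10]
BINARY_OP + → -8 + -10 = -18. Stack: [-18]
LOAD_FAST b → push -8. Stack: [-18, -8]
LOAD_CONST → push 6. Stack: [-18, -8, 6]
BINARY_OP ^ → -8 ^ 6 = -2. Stack: [-18, -2]
BINARY_OP - → -18 - -2 = -16. Stack: [-16]
STORE_FAST y → y=-16. Stack: []
LOAD_FAST y → push -16. Stack: [-16]
RETURN_VALUE → return -16.

-16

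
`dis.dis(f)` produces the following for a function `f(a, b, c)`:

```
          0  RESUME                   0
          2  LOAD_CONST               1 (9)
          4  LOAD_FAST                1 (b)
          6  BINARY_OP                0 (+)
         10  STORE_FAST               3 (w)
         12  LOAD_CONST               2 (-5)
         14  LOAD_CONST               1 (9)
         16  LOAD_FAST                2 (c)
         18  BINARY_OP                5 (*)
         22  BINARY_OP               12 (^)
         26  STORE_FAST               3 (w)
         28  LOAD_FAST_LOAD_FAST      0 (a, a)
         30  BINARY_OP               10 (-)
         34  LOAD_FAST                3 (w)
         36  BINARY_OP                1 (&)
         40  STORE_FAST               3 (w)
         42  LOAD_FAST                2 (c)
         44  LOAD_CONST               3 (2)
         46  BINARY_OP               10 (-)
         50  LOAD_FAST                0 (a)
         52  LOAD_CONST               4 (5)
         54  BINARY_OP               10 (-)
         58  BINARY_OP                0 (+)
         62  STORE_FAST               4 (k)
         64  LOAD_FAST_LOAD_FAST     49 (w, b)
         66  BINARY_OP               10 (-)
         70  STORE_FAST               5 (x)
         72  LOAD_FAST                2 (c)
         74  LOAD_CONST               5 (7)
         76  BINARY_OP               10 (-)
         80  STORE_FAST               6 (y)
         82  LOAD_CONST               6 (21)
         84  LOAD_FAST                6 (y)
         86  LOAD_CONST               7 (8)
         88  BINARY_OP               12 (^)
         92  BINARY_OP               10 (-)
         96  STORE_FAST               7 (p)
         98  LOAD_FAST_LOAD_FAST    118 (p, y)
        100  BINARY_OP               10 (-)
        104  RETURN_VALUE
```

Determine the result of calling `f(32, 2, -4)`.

35

LOAD_CONST → push 9. Stack: [9]
LOAD_FAST b → push 2. Stack: [9, 2]
BINARY_OP + → 9 + 2 = 11. Stack: [11]
STORE_FAST w → w=11. Stack: []
LOAD_CONST → push -5. Stack: [-5]
LOAD_CONST → push 9. Stack: [-5, 9]
LOAD_FAST c → push -4. Stack: [-5, 9, -4]
BINARY_OP * → 9 * -4 = -36. Stack: [-5, -36]
BINARY_OP ^ → -5 ^ -36 = 39. Stack: [39]
STORE_FAST w → w=39. Stack: []
LOAD_FAST_LOAD_FAST a,a → push 32,32. Stack: [32, 32]
BINARY_OP - → 32 - 32 = 0. Stack: [0]
LOAD_FAST w → push 39. Stack: [0, 39]
BINARY_OP & → 0 & 39 = 0. Stack: [0]
STORE_FAST w → w=0. Stack: []
LOAD_FAST c → push -4. Stack: [-4]
LOAD_CONST → push 2. Stack: [-4, 2]
BINARY_OP - → -4 - 2 = -6. Stack: [-6]
LOAD_FAST a → push 32. Stack: [-6, 32]
LOAD_CONST → push 5. Stack: [-6, 32, 5]
BINARY_OP - → 32 - 5 = 27. Stack: [-6, 27]
BINARY_OP + → -6 + 27 = 21. Stack: [21]
STORE_FAST k → k=21. Stack: []
LOAD_FAST_LOAD_FAST w,b → push 0,2. Stack: [0, 2]
BINARY_OP - → 0 - 2 = -2. Stack: [-2]
STORE_FAST x → x=-2. Stack: []
LOAD_FAST c → push -4. Stack: [-4]
LOAD_CONST → push 7. Stack: [-4, 7]
BINARY_OP - → -4 - 7 = -11. Stack: [-11]
STORE_FAST y → y=-11. Stack: []
LOAD_CONST → push 21. Stack: [21]
LOAD_FAST y → push -11. Stack: [21, -11]
LOAD_CONST → push 8. Stack: [21, -11, 8]
BINARY_OP ^ → -11 ^ 8 = -3. Stack: [21, -3]
BINARY_OP - → 21 - -3 = 24. Stack: [24]
STORE_FAST p → p=24. Stack: []
LOAD_FAST_LOAD_FAST p,y → push 24,-11. Stack: [24, -11]
BINARY_OP - → 24 - -11 = 35. Stack: [35]
RETURN_VALUE → return 35.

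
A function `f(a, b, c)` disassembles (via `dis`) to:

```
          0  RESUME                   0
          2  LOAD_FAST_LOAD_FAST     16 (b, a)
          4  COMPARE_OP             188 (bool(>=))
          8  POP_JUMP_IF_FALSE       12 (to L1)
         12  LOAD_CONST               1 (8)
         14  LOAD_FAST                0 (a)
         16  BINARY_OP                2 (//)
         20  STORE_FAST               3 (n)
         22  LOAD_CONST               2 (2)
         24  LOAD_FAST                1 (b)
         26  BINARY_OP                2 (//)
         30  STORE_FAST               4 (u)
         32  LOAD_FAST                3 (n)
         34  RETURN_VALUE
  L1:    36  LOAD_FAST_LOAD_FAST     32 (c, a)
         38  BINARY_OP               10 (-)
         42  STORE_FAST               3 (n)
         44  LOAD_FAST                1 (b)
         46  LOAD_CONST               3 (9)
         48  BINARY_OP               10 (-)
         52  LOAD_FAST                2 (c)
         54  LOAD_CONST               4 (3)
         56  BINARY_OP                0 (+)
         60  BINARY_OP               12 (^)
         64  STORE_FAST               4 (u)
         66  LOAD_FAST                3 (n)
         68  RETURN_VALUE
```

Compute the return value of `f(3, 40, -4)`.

LOAD_FAST_LOAD_FAST b,a → push 40,3. Stack: [40, 3]
COMPARE_OP bool(>=) → 40 vs 3 = True. Stack: [True]
POP_JUMP_IF_FALSE → pop True; no jump. Stack: []
LOAD_CONST → push 8. Stack: [8]
LOAD_FAST a → push 3. Stack: [8, 3]
BINARY_OP // → 8 // 3 = 2. Stack: [2]
STORE_FAST n → n=2. Stack: []
LOAD_CONST → push 2. Stack: [2]
LOAD_FAST b → push 40. Stack: [2, 40]
BINARY_OP // → 2 // 40 = 0. Stack: [0]
STORE_FAST u → u=0. Stack: []
LOAD_FAST n → push 2. Stack: [2]
RETURN_VALUE → return 2.

2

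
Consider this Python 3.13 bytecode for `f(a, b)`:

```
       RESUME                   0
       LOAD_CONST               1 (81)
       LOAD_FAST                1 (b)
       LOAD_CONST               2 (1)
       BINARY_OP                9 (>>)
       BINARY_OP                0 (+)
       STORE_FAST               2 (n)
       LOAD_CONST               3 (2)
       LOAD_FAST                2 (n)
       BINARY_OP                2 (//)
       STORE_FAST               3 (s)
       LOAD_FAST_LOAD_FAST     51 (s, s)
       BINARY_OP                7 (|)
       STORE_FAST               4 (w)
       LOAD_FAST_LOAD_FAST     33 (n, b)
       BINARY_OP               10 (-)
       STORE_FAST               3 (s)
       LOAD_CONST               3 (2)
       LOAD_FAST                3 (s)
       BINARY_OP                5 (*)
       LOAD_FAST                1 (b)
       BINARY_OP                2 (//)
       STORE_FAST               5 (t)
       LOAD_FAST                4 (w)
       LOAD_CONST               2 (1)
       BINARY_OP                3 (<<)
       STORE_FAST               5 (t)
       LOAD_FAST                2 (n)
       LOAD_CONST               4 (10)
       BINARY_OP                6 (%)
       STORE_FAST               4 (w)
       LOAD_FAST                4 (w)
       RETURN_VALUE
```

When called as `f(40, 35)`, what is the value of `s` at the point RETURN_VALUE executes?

63

LOAD_CONST → push 81. Stack: [81]
LOAD_FAST b → push 35. Stack: [81, 35]
LOAD_CONST → push 1. Stack: [81, 35, 1]
BINARY_OP >> → 35 >> 1 = 17. Stack: [81, 17]
BINARY_OP + → 81 + 17 = 98. Stack: [98]
STORE_FAST n → n=98. Stack: []
LOAD_CONST → push 2. Stack: [2]
LOAD_FAST n → push 98. Stack: [2, 98]
BINARY_OP // → 2 // 98 = 0. Stack: [0]
STORE_FAST s → s=0. Stack: []
LOAD_FAST_LOAD_FAST s,s → push 0,0. Stack: [0, 0]
BINARY_OP | → 0 | 0 = 0. Stack: [0]
STORE_FAST w → w=0. Stack: []
LOAD_FAST_LOAD_FAST n,b → push 98,35. Stack: [98, 35]
BINARY_OP - → 98 - 35 = 63. Stack: [63]
STORE_FAST s → s=63. Stack: []
LOAD_CONST → push 2. Stack: [2]
LOAD_FAST s → push 63. Stack: [2, 63]
BINARY_OP * → 2 * 63 = 126. Stack: [126]
LOAD_FAST b → push 35. Stack: [126, 35]
BINARY_OP // → 126 // 35 = 3. Stack: [3]
STORE_FAST t → t=3. Stack: []
LOAD_FAST w → push 0. Stack: [0]
LOAD_CONST → push 1. Stack: [0, 1]
BINARY_OP << → 0 << 1 = 0. Stack: [0]
STORE_FAST t → t=0. Stack: []
LOAD_FAST n → push 98. Stack: [98]
LOAD_CONST → push 10. Stack: [98, 10]
BINARY_OP % → 98 % 10 = 8. Stack: [8]
STORE_FAST w → w=8. Stack: []
LOAD_FAST w → push 8. Stack: [8]
RETURN_VALUE → return 8.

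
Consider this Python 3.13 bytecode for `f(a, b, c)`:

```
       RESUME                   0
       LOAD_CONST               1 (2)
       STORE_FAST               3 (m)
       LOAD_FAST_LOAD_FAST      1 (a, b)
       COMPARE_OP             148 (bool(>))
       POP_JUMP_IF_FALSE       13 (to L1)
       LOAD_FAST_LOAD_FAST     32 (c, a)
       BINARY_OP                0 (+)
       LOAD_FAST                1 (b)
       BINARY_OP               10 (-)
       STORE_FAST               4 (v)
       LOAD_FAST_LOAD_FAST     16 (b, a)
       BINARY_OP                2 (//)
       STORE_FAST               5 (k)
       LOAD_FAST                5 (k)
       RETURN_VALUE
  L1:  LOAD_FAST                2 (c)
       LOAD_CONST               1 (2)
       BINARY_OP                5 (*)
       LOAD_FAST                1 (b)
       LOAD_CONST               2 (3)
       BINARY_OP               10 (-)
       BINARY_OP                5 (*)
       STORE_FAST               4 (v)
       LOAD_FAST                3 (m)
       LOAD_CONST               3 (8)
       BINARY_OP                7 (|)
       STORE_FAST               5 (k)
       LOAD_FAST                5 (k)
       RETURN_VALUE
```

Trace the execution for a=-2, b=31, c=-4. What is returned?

LOAD_CONST → push 2. Stack: [2]
STORE_FAST m → m=2. Stack: []
LOAD_FAST_LOAD_FAST a,b → push -2,31. Stack: [-2, 31]
COMPARE_OP bool(>) → -2 vs 31 = False. Stack: [False]
POP_JUMP_IF_FALSE → pop False; jump. Stack: []
LOAD_FAST c → push -4. Stack: [-4]
LOAD_CONST → push 2. Stack: [-4, 2]
BINARY_OP * → -4 * 2 = -8. Stack: [-8]
LOAD_FAST b → push 31. Stack: [-8, 31]
LOAD_CONST → push 3. Stack: [-8, 31, 3]
BINARY_OP - → 31 - 3 = 28. Stack: [-8, 28]
BINARY_OP * → -8 * 28 = -224. Stack: [-224]
STORE_FAST v → v=-224. Stack: []
LOAD_FAST m → push 2. Stack: [2]
LOAD_CONST → push 8. Stack: [2, 8]
BINARY_OP | → 2 | 8 = 10. Stack: [10]
STORE_FAST k → k=10. Stack: []
LOAD_FAST k → push 10. Stack: [10]
RETURN_VALUE → return 10.

10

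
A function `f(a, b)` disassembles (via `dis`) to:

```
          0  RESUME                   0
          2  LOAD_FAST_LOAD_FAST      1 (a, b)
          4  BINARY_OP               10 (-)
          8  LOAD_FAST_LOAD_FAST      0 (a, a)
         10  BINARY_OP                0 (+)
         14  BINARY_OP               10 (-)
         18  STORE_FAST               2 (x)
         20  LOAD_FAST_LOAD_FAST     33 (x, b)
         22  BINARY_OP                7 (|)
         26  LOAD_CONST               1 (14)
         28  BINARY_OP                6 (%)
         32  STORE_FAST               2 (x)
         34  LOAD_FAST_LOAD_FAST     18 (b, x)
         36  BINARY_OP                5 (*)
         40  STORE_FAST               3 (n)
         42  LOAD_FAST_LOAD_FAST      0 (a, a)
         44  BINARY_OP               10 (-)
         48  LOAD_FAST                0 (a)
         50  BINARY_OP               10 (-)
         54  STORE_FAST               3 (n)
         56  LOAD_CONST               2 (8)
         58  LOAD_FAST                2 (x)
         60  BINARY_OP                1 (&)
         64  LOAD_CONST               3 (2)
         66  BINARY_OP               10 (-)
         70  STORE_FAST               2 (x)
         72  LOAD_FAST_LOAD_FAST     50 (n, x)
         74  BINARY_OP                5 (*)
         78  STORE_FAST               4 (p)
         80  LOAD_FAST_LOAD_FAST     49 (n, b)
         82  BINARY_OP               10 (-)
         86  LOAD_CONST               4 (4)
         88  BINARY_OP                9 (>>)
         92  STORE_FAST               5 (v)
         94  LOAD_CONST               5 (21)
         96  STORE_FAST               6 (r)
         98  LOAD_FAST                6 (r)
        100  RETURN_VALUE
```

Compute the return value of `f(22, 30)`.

LOAD_FAST_LOAD_FAST a,b → push 22,30. Stack: [22, 30]
BINARY_OP - → 22 - 30 = -8. Stack: [-8]
LOAD_FAST_LOAD_FAST a,a → push 22,22. Stack: [-8, 22, 22]
BINARY_OP + → 22 + 22 = 44. Stack: [-8, 44]
BINARY_OP - → -8 - 44 = -52. Stack: [-52]
STORE_FAST x → x=-52. Stack: []
LOAD_FAST_LOAD_FAST x,b → push -52,30. Stack: [-52, 30]
BINARY_OP | → -52 | 30 = -34. Stack: [-34]
LOAD_CONST → push 14. Stack: [-34, 14]
BINARY_OP % → -34 % 14 = 8. Stack: [8]
STORE_FAST x → x=8. Stack: []
LOAD_FAST_LOAD_FAST b,x → push 30,8. Stack: [30, 8]
BINARY_OP * → 30 * 8 = 240. Stack: [240]
STORE_FAST n → n=240. Stack: []
LOAD_FAST_LOAD_FAST a,a → push 22,22. Stack: [22, 22]
BINARY_OP - → 22 - 22 = 0. Stack: [0]
LOAD_FAST a → push 22. Stack: [0, 22]
BINARY_OP - → 0 - 22 = -22. Stack: [-22]
STORE_FAST n → n=-22. Stack: []
LOAD_CONST → push 8. Stack: [8]
LOAD_FAST x → push 8. Stack: [8, 8]
BINARY_OP & → 8 & 8 = 8. Stack: [8]
LOAD_CONST → push 2. Stack: [8, 2]
BINARY_OP - → 8 - 2 = 6. Stack: [6]
STORE_FAST x → x=6. Stack: []
LOAD_FAST_LOAD_FAST n,x → push -22,6. Stack: [-22, 6]
BINARY_OP * → -22 * 6 = -132. Stack: [-132]
STORE_FAST p → p=-132. Stack: []
LOAD_FAST_LOAD_FAST n,b → push -22,30. Stack: [-22, 30]
BINARY_OP - → -22 - 30 = -52. Stack: [-52]
LOAD_CONST → push 4. Stack: [-52, 4]
BINARY_OP >> → -52 >> 4 = -4. Stack: [-4]
STORE_FAST v → v=-4. Stack: []
LOAD_CONST → push 21. Stack: [21]
STORE_FAST r → r=21. Stack: []
LOAD_FAST r → push 21. Stack: [21]
RETURN_VALUE → return 21.

21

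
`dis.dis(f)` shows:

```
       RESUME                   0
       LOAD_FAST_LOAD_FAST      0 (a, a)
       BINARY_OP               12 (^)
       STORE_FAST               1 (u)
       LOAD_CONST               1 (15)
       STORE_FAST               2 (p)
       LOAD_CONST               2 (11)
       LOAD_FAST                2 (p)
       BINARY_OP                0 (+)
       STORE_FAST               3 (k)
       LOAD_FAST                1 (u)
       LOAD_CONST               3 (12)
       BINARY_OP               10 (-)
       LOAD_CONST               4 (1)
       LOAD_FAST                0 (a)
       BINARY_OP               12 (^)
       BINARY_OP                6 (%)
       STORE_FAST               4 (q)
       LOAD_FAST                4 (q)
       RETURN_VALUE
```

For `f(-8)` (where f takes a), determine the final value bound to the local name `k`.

26

LOAD_FAST_LOAD_FAST a,a → push -8,-8. Stack: [-8, -8]
BINARY_OP ^ → -8 ^ -8 = 0. Stack: [0]
STORE_FAST u → u=0. Stack: []
LOAD_CONST → push 15. Stack: [15]
STORE_FAST p → p=15. Stack: []
LOAD_CONST → push 11. Stack: [11]
LOAD_FAST p → push 15. Stack: [11, 15]
BINARY_OP + → 11 + 15 = 26. Stack: [26]
STORE_FAST k → k=26. Stack: []
LOAD_FAST u → push 0. Stack: [0]
LOAD_CONST → push 12. Stack: [0, 12]
BINARY_OP - → 0 - 12 = -12. Stack: [-12]
LOAD_CONST → push 1. Stack: [-12, 1]
LOAD_FAST a → push -8. Stack: [-12, 1, -8]
BINARY_OP ^ → 1 ^ -8 = -7. Stack: [-12, -7]
BINARY_OP % → -12 % -7 = -5. Stack: [-5]
STORE_FAST q → q=-5. Stack: []
LOAD_FAST q → push -5. Stack: [-5]
RETURN_VALUE → return -5.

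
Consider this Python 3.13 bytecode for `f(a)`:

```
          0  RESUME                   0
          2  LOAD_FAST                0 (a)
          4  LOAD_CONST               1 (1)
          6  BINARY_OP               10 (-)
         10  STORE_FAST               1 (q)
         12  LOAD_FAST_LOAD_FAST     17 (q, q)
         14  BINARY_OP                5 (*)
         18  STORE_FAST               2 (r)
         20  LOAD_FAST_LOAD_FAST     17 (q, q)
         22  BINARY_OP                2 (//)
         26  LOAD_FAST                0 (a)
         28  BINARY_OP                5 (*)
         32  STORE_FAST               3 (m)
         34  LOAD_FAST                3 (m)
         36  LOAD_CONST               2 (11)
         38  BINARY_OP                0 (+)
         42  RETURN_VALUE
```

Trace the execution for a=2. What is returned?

LOAD_FAST a → push 2. Stack: [2]
LOAD_CONST → push 1. Stack: [2, 1]
BINARY_OP - → 2 - 1 = 1. Stack: [1]
STORE_FAST q → q=1. Stack: []
LOAD_FAST_LOAD_FAST q,q → push 1,1. Stack: [1, 1]
BINARY_OP * → 1 * 1 = 1. Stack: [1]
STORE_FAST r → r=1. Stack: []
LOAD_FAST_LOAD_FAST q,q → push 1,1. Stack: [1, 1]
BINARY_OP // → 1 // 1 = 1. Stack: [1]
LOAD_FAST a → push 2. Stack: [1, 2]
BINARY_OP * → 1 * 2 = 2. Stack: [2]
STORE_FAST m → m=2. Stack: []
LOAD_FAST m → push 2. Stack: [2]
LOAD_CONST → push 11. Stack: [2, 11]
BINARY_OP + → 2 + 11 = 13. Stack: [13]
RETURN_VALUE → return 13.

13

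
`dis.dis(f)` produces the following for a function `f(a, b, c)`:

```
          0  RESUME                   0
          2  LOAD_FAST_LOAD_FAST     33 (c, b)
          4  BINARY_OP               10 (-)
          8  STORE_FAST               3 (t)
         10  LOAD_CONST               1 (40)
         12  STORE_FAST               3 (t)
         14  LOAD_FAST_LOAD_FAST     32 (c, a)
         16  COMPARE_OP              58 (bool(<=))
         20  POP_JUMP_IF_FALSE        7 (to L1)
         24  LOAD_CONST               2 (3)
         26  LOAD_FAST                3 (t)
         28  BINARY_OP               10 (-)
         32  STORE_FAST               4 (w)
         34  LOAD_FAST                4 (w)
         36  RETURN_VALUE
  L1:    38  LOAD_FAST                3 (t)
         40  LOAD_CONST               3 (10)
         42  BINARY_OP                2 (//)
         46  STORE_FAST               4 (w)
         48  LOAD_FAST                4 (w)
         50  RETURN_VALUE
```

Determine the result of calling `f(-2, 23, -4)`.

-37

LOAD_FAST_LOAD_FAST c,b → push -4,23. Stack: [-4, 23]
BINARY_OP - → -4 - 23 = -27. Stack: [-27]
STORE_FAST t → t=-27. Stack: []
LOAD_CONST → push 40. Stack: [40]
STORE_FAST t → t=40. Stack: []
LOAD_FAST_LOAD_FAST c,a → push -4,-2. Stack: [-4, -2]
COMPARE_OP bool(<=) → -4 vs -2 = True. Stack: [True]
POP_JUMP_IF_FALSE → pop True; no jump. Stack: []
LOAD_CONST → push 3. Stack: [3]
LOAD_FAST t → push 40. Stack: [3, 40]
BINARY_OP - → 3 - 40 = -37. Stack: [-37]
STORE_FAST w → w=-37. Stack: []
LOAD_FAST w → push -37. Stack: [-37]
RETURN_VALUE → return -37.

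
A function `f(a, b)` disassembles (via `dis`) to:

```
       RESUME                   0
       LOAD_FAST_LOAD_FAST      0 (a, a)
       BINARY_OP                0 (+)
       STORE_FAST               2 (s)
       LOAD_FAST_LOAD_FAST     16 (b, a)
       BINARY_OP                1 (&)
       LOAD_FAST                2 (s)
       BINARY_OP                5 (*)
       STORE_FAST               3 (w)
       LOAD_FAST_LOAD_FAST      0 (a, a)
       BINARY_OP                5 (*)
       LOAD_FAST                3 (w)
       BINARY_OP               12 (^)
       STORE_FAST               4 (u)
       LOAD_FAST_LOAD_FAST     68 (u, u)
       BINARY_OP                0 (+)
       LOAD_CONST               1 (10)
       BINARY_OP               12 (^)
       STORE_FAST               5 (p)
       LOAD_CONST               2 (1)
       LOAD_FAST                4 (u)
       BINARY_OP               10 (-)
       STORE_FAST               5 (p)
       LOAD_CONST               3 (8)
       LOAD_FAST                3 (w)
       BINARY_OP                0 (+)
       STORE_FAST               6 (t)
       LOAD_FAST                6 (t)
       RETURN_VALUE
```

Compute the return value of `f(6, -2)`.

LOAD_FAST_LOAD_FAST a,a → push 6,6. Stack: [6, 6]
BINARY_OP + → 6 + 6 = 12. Stack: [12]
STORE_FAST s → s=12. Stack: []
LOAD_FAST_LOAD_FAST b,a → push -2,6. Stack: [-2, 6]
BINARY_OP & → -2 & 6 = 6. Stack: [6]
LOAD_FAST s → push 12. Stack: [6, 12]
BINARY_OP * → 6 * 12 = 72. Stack: [72]
STORE_FAST w → w=72. Stack: []
LOAD_FAST_LOAD_FAST a,a → push 6,6. Stack: [6, 6]
BINARY_OP * → 6 * 6 = 36. Stack: [36]
LOAD_FAST w → push 72. Stack: [36, 72]
BINARY_OP ^ → 36 ^ 72 = 108. Stack: [108]
STORE_FAST u → u=108. Stack: []
LOAD_FAST_LOAD_FAST u,u → push 108,108. Stack: [108, 108]
BINARY_OP + → 108 + 108 = 216. Stack: [216]
LOAD_CONST → push 10. Stack: [216, 10]
BINARY_OP ^ → 216 ^ 10 = 210. Stack: [210]
STORE_FAST p → p=210. Stack: []
LOAD_CONST → push 1. Stack: [1]
LOAD_FAST u → push 108. Stack: [1, 108]
BINARY_OP - → 1 - 108 = -107. Stack: [-107]
STORE_FAST p → p=-107. Stack: []
LOAD_CONST → push 8. Stack: [8]
LOAD_FAST w → push 72. Stack: [8, 72]
BINARY_OP + → 8 + 72 = 80. Stack: [80]
STORE_FAST t → t=80. Stack: []
LOAD_FAST t → push 80. Stack: [80]
RETURN_VALUE → return 80.

80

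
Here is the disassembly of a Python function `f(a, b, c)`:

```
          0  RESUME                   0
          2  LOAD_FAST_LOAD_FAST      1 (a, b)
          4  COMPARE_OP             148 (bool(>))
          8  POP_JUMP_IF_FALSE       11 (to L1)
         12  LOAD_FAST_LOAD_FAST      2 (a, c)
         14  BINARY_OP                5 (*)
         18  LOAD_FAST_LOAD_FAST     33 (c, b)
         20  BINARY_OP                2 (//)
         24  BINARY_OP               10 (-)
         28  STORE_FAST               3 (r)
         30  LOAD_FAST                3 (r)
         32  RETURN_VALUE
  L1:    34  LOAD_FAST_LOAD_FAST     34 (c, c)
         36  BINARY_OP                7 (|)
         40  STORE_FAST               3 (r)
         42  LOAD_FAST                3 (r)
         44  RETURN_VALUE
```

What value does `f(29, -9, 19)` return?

LOAD_FAST_LOAD_FAST a,b → push 29,-9. Stack: [29, -9]
COMPARE_OP bool(>) → 29 vs -9 = True. Stack: [True]
POP_JUMP_IF_FALSE → pop True; no jump. Stack: []
LOAD_FAST_LOAD_FAST a,c → push 29,19. Stack: [29, 19]
BINARY_OP * → 29 * 19 = 551. Stack: [551]
LOAD_FAST_LOAD_FAST c,b → push 19,-9. Stack: [551, 19, -9]
BINARY_OP // → 19 // -9 = -3. Stack: [551, -3]
BINARY_OP - → 551 - -3 = 554. Stack: [554]
STORE_FAST r → r=554. Stack: []
LOAD_FAST r → push 554. Stack: [554]
RETURN_VALUE → return 554.

554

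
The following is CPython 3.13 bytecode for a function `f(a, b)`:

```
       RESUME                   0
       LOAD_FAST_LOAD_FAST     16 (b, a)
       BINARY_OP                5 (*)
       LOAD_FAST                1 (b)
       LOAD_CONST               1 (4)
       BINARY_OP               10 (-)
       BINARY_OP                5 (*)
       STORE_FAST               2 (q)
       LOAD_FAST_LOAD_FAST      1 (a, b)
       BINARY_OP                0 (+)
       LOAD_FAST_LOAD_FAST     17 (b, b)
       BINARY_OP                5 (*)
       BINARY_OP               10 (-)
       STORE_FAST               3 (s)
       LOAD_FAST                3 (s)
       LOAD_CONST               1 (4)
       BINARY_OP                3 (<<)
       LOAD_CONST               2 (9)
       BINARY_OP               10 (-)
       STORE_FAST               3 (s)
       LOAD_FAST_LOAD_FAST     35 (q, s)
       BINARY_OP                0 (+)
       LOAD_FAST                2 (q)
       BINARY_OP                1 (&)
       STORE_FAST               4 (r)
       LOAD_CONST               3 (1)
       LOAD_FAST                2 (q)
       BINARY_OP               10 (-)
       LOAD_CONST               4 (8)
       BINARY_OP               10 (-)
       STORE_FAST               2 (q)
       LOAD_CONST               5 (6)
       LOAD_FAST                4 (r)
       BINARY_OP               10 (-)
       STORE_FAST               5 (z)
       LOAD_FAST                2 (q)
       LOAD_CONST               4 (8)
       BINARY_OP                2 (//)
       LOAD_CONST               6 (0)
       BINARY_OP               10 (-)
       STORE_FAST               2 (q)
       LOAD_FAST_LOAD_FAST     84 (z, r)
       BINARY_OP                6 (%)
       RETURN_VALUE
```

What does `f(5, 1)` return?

LOAD_FAST_LOAD_FAST b,a → push 1,5. Stack: [1, 5]
BINARY_OP * → 1 * 5 = 5. Stack: [5]
LOAD_FAST b → push 1. Stack: [5, 1]
LOAD_CONST → push 4. Stack: [5, 1, 4]
BINARY_OP - → 1 - 4 = -3. Stack: [5, -3]
BINARY_OP * → 5 * -3 = -15. Stack: [-15]
STORE_FAST q → q=-15. Stack: []
LOAD_FAST_LOAD_FAST a,b → push 5,1. Stack: [5, 1]
BINARY_OP + → 5 + 1 = 6. Stack: [6]
LOAD_FAST_LOAD_FAST b,b → push 1,1. Stack: [6, 1, 1]
BINARY_OP * → 1 * 1 = 1. Stack: [6, 1]
BINARY_OP - → 6 - 1 = 5. Stack: [5]
STORE_FAST s → s=5. Stack: []
LOAD_FAST s → push 5. Stack: [5]
LOAD_CONST → push 4. Stack: [5, 4]
BINARY_OP << → 5 << 4 = 80. Stack: [80]
LOAD_CONST → push 9. Stack: [80, 9]
BINARY_OP - → 80 - 9 = 71. Stack: [71]
STORE_FAST s → s=71. Stack: []
LOAD_FAST_LOAD_FAST q,s → push -15,71. Stack: [-15, 71]
BINARY_OP + → -15 + 71 = 56. Stack: [56]
LOAD_FAST q → push -15. Stack: [56, -15]
BINARY_OP & → 56 & -15 = 48. Stack: [48]
STORE_FAST r → r=48. Stack: []
LOAD_CONST → push 1. Stack: [1]
LOAD_FAST q → push -15. Stack: [1, -15]
BINARY_OP - → 1 - -15 = 16. Stack: [16]
LOAD_CONST → push 8. Stack: [16, 8]
BINARY_OP - → 16 - 8 = 8. Stack: [8]
STORE_FAST q → q=8. Stack: []
LOAD_CONST → push 6. Stack: [6]
LOAD_FAST r → push 48. Stack: [6, 48]
BINARY_OP - → 6 - 48 = -42. Stack: [-42]
STORE_FAST z → z=-42. Stack: []
LOAD_FAST q → push 8. Stack: [8]
LOAD_CONST → push 8. Stack: [8, 8]
BINARY_OP // → 8 // 8 = 1. Stack: [1]
LOAD_CONST → push 0. Stack: [1, 0]
BINARY_OP - → 1 - 0 = 1. Stack: [1]
STORE_FAST q → q=1. Stack: []
LOAD_FAST_LOAD_FAST z,r → push -42,48. Stack: [-42, 48]
BINARY_OP % → -42 % 48 = 6. Stack: [6]
RETURN_VALUE → return 6.

6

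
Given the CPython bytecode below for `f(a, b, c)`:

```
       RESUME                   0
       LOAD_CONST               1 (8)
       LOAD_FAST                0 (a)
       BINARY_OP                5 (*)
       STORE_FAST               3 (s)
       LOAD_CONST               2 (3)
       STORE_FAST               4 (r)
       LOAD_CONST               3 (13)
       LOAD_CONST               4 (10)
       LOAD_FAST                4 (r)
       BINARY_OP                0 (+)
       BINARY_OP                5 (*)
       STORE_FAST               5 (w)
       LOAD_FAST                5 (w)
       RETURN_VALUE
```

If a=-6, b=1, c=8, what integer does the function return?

LOAD_CONST → push 8. Stack: [8]
LOAD_FAST a → push -6. Stack: [8, -6]
BINARY_OP * → 8 * -6 = -48. Stack: [-48]
STORE_FAST s → s=-48. Stack: []
LOAD_CONST → push 3. Stack: [3]
STORE_FAST r → r=3. Stack: []
LOAD_CONST → push 13. Stack: [13]
LOAD_CONST → push 10. Stack: [13, 10]
LOAD_FAST r → push 3. Stack: [13, 10, 3]
BINARY_OP + → 10 + 3 = 13. Stack: [13, 13]
BINARY_OP * → 13 * 13 = 169. Stack: [169]
STORE_FAST w → w=169. Stack: []
LOAD_FAST w → push 169. Stack: [169]
RETURN_VALUE → return 169.

169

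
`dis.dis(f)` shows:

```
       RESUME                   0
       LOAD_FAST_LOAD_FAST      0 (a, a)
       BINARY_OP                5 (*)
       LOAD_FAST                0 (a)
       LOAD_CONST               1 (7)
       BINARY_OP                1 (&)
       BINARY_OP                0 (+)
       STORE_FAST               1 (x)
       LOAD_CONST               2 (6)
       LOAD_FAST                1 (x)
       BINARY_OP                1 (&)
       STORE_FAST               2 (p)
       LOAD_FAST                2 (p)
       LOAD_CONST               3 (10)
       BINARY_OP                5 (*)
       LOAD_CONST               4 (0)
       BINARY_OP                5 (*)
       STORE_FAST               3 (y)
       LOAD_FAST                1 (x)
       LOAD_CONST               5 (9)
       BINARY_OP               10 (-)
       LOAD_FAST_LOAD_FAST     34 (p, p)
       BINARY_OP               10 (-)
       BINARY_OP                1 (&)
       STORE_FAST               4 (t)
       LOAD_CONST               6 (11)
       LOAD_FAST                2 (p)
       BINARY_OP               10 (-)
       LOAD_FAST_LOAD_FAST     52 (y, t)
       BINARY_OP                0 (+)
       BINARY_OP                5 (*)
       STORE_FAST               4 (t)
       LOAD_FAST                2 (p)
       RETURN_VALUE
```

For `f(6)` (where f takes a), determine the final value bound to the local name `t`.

0

LOAD_FAST_LOAD_FAST a,a → push 6,6. Stack: [6, 6]
BINARY_OP * → 6 * 6 = 36. Stack: [36]
LOAD_FAST a → push 6. Stack: [36, 6]
LOAD_CONST → push 7. Stack: [36, 6, 7]
BINARY_OP & → 6 & 7 = 6. Stack: [36, 6]
BINARY_OP + → 36 + 6 = 42. Stack: [42]
STORE_FAST x → x=42. Stack: []
LOAD_CONST → push 6. Stack: [6]
LOAD_FAST x → push 42. Stack: [6, 42]
BINARY_OP & → 6 & 42 = 2. Stack: [2]
STORE_FAST p → p=2. Stack: []
LOAD_FAST p → push 2. Stack: [2]
LOAD_CONST → push 10. Stack: [2, 10]
BINARY_OP * → 2 * 10 = 20. Stack: [20]
LOAD_CONST → push 0. Stack: [20, 0]
BINARY_OP * → 20 * 0 = 0. Stack: [0]
STORE_FAST y → y=0. Stack: []
LOAD_FAST x → push 42. Stack: [42]
LOAD_CONST → push 9. Stack: [42, 9]
BINARY_OP - → 42 - 9 = 33. Stack: [33]
LOAD_FAST_LOAD_FAST p,p → push 2,2. Stack: [33, 2, 2]
BINARY_OP - → 2 - 2 = 0. Stack: [33, 0]
BINARY_OP & → 33 & 0 = 0. Stack: [0]
STORE_FAST t → t=0. Stack: []
LOAD_CONST → push 11. Stack: [11]
LOAD_FAST p → push 2. Stack: [11, 2]
BINARY_OP - → 11 - 2 = 9. Stack: [9]
LOAD_FAST_LOAD_FAST y,t → push 0,0. Stack: [9, 0, 0]
BINARY_OP + → 0 + 0 = 0. Stack: [9, 0]
BINARY_OP * → 9 * 0 = 0. Stack: [0]
STORE_FAST t → t=0. Stack: []
LOAD_FAST p → push 2. Stack: [2]
RETURN_VALUE → return 2.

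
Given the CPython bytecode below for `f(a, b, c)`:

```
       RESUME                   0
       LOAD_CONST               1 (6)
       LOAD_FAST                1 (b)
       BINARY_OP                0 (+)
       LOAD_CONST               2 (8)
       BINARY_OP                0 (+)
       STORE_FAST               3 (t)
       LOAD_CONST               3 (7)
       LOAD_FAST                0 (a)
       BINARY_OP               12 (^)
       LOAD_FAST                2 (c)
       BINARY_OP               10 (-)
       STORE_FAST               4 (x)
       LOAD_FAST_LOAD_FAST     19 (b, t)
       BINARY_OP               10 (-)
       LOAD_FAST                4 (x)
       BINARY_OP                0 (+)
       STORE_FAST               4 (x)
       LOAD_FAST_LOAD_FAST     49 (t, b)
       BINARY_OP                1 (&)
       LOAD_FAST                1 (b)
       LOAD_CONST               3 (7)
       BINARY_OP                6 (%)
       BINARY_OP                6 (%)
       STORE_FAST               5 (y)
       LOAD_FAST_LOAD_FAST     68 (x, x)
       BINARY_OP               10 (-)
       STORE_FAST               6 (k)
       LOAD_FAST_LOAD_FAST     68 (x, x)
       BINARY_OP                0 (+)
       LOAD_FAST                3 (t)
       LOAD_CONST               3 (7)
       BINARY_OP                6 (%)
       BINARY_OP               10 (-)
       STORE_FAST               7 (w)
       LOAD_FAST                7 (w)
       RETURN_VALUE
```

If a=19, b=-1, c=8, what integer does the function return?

LOAD_CONST → push 6. Stack: [6]
LOAD_FAST b → push -1. Stack: [6, -1]
BINARY_OP + → 6 + -1 = 5. Stack: [5]
LOAD_CONST → push 8. Stack: [5, 8]
BINARY_OP + → 5 + 8 = 13. Stack: [13]
STORE_FAST t → t=13. Stack: []
LOAD_CONST → push 7. Stack: [7]
LOAD_FAST a → push 19. Stack: [7, 19]
BINARY_OP ^ → 7 ^ 19 = 20. Stack: [20]
LOAD_FAST c → push 8. Stack: [20, 8]
BINARY_OP - → 20 - 8 = 12. Stack: [12]
STORE_FAST x → x=12. Stack: []
LOAD_FAST_LOAD_FAST b,t → push -1,13. Stack: [-1, 13]
BINARY_OP - → -1 - 13 = -14. Stack: [-14]
LOAD_FAST x → push 12. Stack: [-14, 12]
BINARY_OP + → -14 + 12 = -2. Stack: [-2]
STORE_FAST x → x=-2. Stack: []
LOAD_FAST_LOAD_FAST t,b → push 13,-1. Stack: [13, -1]
BINARY_OP & → 13 & -1 = 13. Stack: [13]
LOAD_FAST b → push -1. Stack: [13, -1]
LOAD_CONST → push 7. Stack: [13, -1, 7]
BINARY_OP % → -1 % 7 = 6. Stack: [13, 6]
BINARY_OP % → 13 % 6 = 1. Stack: [1]
STORE_FAST y → y=1. Stack: []
LOAD_FAST_LOAD_FAST x,x → push -2,-2. Stack: [-2, -2]
BINARY_OP - → -2 - -2 = 0. Stack: [0]
STORE_FAST k → k=0. Stack: []
LOAD_FAST_LOAD_FAST x,x → push -2,-2. Stack: [-2, -2]
BINARY_OP + → -2 + -2 = -4. Stack: [-4]
LOAD_FAST t → push 13. Stack: [-4, 13]
LOAD_CONST → push 7. Stack: [-4, 13, 7]
BINARY_OP % → 13 % 7 = 6. Stack: [-4, 6]
BINARY_OP - → -4 - 6 = -10. Stack: [-10]
STORE_FAST w → w=-10. Stack: []
LOAD_FAST w → push -10. Stack: [-10]
RETURN_VALUE → return -10.

-10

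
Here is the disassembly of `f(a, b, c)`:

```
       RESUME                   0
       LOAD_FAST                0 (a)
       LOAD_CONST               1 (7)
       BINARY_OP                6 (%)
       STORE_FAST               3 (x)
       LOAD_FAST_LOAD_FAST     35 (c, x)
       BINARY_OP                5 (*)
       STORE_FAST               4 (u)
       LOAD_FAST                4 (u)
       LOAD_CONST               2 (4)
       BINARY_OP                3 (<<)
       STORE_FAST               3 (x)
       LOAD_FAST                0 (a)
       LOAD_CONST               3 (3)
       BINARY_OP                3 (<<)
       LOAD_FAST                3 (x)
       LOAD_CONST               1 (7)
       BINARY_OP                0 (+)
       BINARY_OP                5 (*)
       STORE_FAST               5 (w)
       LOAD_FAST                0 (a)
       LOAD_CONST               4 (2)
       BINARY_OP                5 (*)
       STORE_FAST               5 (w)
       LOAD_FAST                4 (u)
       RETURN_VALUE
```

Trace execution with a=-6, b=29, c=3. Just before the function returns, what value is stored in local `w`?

LOAD_FAST a → push -6. Stack: [-6]
LOAD_CONST → push 7. Stack: [-6, 7]
BINARY_OP % → -6 % 7 = 1. Stack: [1]
STORE_FAST x → x=1. Stack: []
LOAD_FAST_LOAD_FAST c,x → push 3,1. Stack: [3, 1]
BINARY_OP * → 3 * 1 = 3. Stack: [3]
STORE_FAST u → u=3. Stack: []
LOAD_FAST u → push 3. Stack: [3]
LOAD_CONST → push 4. Stack: [3, 4]
BINARY_OP << → 3 << 4 = 48. Stack: [48]
STORE_FAST x → x=48. Stack: []
LOAD_FAST a → push -6. Stack: [-6]
LOAD_CONST → push 3. Stack: [-6, 3]
BINARY_OP << → -6 << 3 = -48. Stack: [-48]
LOAD_FAST x → push 48. Stack: [-48, 48]
LOAD_CONST → push 7. Stack: [-48, 48, 7]
BINARY_OP + → 48 + 7 = 55. Stack: [-48, 55]
BINARY_OP * → -48 * 55 = -2640. Stack: [-2640]
STORE_FAST w → w=-2640. Stack: []
LOAD_FAST a → push -6. Stack: [-6]
LOAD_CONST → push 2. Stack: [-6, 2]
BINARY_OP * → -6 * 2 = -12. Stack: [-12]
STORE_FAST w → w=-12. Stack: []
LOAD_FAST u → push 3. Stack: [3]
RETURN_VALUE → return 3.

-12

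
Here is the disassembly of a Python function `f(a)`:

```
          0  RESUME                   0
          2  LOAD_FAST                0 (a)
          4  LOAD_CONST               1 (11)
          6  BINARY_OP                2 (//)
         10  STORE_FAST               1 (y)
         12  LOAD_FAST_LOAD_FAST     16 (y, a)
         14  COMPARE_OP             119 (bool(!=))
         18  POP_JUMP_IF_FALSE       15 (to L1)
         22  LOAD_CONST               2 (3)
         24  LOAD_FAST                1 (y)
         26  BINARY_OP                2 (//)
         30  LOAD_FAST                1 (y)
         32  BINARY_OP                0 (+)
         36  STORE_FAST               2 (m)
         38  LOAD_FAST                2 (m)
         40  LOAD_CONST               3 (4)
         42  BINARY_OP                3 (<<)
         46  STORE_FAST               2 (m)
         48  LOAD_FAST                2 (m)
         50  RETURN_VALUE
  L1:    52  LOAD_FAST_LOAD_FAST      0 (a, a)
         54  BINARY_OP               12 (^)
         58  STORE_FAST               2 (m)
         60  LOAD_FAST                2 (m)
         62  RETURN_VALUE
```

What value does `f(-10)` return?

LOAD_FAST a → push -10. Stack: [-10]
LOAD_CONST → push 11. Stack: [-10, 11]
BINARY_OP // → -10 // 11 = -1. Stack: [-1]
STORE_FAST y → y=-1. Stack: []
LOAD_FAST_LOAD_FAST y,a → push -1,-10. Stack: [-1, -10]
COMPARE_OP bool(!=) → -1 vs -10 = True. Stack: [True]
POP_JUMP_IF_FALSE → pop True; no jump. Stack: []
LOAD_CONST → push 3. Stack: [3]
LOAD_FAST y → push -1. Stack: [3, -1]
BINARY_OP // → 3 // -1 = -3. Stack: [-3]
LOAD_FAST y → push -1. Stack: [-3, -1]
BINARY_OP + → -3 + -1 = -4. Stack: [-4]
STORE_FAST m → m=-4. Stack: []
LOAD_FAST m → push -4. Stack: [-4]
LOAD_CONST → push 4. Stack: [-4, 4]
BINARY_OP << → -4 << 4 = -64. Stack: [-64]
STORE_FAST m → m=-64. Stack: []
LOAD_FAST m → push -64. Stack: [-64]
RETURN_VALUE → return -64.

-64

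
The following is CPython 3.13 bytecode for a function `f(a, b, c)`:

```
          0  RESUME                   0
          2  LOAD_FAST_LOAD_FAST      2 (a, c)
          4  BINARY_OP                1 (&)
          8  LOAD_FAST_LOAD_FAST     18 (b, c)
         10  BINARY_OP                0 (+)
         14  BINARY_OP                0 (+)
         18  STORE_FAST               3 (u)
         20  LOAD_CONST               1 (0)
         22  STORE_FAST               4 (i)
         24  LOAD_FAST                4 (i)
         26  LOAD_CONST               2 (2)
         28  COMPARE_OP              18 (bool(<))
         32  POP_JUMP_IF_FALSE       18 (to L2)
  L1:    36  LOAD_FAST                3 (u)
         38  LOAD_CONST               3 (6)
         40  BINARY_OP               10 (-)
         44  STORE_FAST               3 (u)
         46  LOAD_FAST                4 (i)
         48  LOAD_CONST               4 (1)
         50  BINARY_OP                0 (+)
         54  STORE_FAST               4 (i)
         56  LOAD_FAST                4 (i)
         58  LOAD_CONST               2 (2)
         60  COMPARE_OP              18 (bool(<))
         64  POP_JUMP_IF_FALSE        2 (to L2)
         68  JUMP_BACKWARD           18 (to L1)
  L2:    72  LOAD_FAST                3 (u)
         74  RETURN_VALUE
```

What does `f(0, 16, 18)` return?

LOAD_FAST_LOAD_FAST a,c → push 0,18. Stack: [0, 18]
BINARY_OP & → 0 & 18 = 0. Stack: [0]
LOAD_FAST_LOAD_FAST b,c → push 16,18. Stack: [0, 16, 18]
BINARY_OP + → 16 + 18 = 34. Stack: [0, 34]
BINARY_OP + → 0 + 34 = 34. Stack: [34]
STORE_FAST u → u=34. Stack: []
LOAD_CONST → push 0. Stack: [0]
STORE_FAST i → i=0. Stack: []
LOAD_FAST i → push 0. Stack: [0]
LOAD_CONST → push 2. Stack: [0, 2]
COMPARE_OP bool(<) → 0 vs 2 = True. Stack: [True]
POP_JUMP_IF_FALSE → pop True; no jump. Stack: []
LOAD_FAST u → push 34. Stack: [34]
LOAD_CONST → push 6. Stack: [34, 6]
BINARY_OP - → 34 - 6 = 28. Stack: [28]
STORE_FAST u → u=28. Stack: []
LOAD_FAST i → push 0. Stack: [0]
LOAD_CONST → push 1. Stack: [0, 1]
BINARY_OP + → 0 + 1 = 1. Stack: [1]
STORE_FAST i → i=1. Stack: []
LOAD_FAST i → push 1. Stack: [1]
LOAD_CONST → push 2. Stack: [1, 2]
COMPARE_OP bool(<) → 1 vs 2 = True. Stack: [True]
POP_JUMP_IF_FALSE → pop True; no jump. Stack: []
LOAD_FAST u → push 28. Stack: [28]
LOAD_CONST → push 6. Stack: [28, 6]
BINARY_OP - → 28 - 6 = 22. Stack: [22]
STORE_FAST u → u=22. Stack: []
LOAD_FAST i → push 1. Stack: [1]
LOAD_CONST → push 1. Stack: [1, 1]
BINARY_OP + → 1 + 1 = 2. Stack: [2]
STORE_FAST i → i=2. Stack: []
LOAD_FAST i → push 2. Stack: [2]
LOAD_CONST → push 2. Stack: [2, 2]
COMPARE_OP bool(<) → 2 vs 2 = False. Stack: [False]
POP_JUMP_IF_FALSE → pop False; jump. Stack: []
LOAD_FAST u → push 22. Stack: [22]
RETURN_VALUE → return 22.

22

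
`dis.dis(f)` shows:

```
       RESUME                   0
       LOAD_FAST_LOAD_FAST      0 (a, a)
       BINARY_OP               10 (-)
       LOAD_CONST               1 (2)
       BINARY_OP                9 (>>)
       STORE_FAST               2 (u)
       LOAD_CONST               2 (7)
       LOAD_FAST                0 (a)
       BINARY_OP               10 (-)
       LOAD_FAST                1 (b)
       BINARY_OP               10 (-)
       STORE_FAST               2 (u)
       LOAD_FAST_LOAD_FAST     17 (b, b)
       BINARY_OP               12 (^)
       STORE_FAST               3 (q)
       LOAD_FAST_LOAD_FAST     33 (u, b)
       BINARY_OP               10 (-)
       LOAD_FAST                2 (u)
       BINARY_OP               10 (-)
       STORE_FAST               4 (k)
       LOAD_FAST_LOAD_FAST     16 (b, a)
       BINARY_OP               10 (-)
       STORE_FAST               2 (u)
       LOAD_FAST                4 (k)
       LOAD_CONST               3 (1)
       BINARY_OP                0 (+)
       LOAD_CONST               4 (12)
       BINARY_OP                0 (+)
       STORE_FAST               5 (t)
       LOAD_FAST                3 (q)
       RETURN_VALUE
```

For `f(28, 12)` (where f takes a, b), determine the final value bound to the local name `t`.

1

LOAD_FAST_LOAD_FAST a,a → push 28,28. Stack: [28, 28]
BINARY_OP - → 28 - 28 = 0. Stack: [0]
LOAD_CONST → push 2. Stack: [0, 2]
BINARY_OP >> → 0 >> 2 = 0. Stack: [0]
STORE_FAST u → u=0. Stack: []
LOAD_CONST → push 7. Stack: [7]
LOAD_FAST a → push 28. Stack: [7, 28]
BINARY_OP - → 7 - 28 = -21. Stack: [-21]
LOAD_FAST b → push 12. Stack: [-21, 12]
BINARY_OP - → -21 - 12 = -33. Stack: [-33]
STORE_FAST u → u=-33. Stack: []
LOAD_FAST_LOAD_FAST b,b → push 12,12. Stack: [12, 12]
BINARY_OP ^ → 12 ^ 12 = 0. Stack: [0]
STORE_FAST q → q=0. Stack: []
LOAD_FAST_LOAD_FAST u,b → push -33,12. Stack: [-33, 12]
BINARY_OP - → -33 - 12 = -45. Stack: [-45]
LOAD_FAST u → push -33. Stack: [-45, -33]
BINARY_OP - → -45 - -33 = -12. Stack: [-12]
STORE_FAST k → k=-12. Stack: []
LOAD_FAST_LOAD_FAST b,a → push 12,28. Stack: [12, 28]
BINARY_OP - → 12 - 28 = -16. Stack: [-16]
STORE_FAST u → u=-16. Stack: []
LOAD_FAST k → push -12. Stack: [-12]
LOAD_CONST → push 1. Stack: [-12, 1]
BINARY_OP + → -12 + 1 = -11. Stack: [-11]
LOAD_CONST → push 12. Stack: [-11, 12]
BINARY_OP + → -11 + 12 = 1. Stack: [1]
STORE_FAST t → t=1. Stack: []
LOAD_FAST q → push 0. Stack: [0]
RETURN_VALUE → return 0.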